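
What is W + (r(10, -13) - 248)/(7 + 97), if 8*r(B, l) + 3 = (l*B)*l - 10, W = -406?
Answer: -338099/832 ≈ -406.37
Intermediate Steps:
r(B, l) = -13/8 + B*l²/8 (r(B, l) = -3/8 + ((l*B)*l - 10)/8 = -3/8 + ((B*l)*l - 10)/8 = -3/8 + (B*l² - 10)/8 = -3/8 + (-10 + B*l²)/8 = -3/8 + (-5/4 + B*l²/8) = -13/8 + B*l²/8)
W + (r(10, -13) - 248)/(7 + 97) = -406 + ((-13/8 + (⅛)*10*(-13)²) - 248)/(7 + 97) = -406 + ((-13/8 + (⅛)*10*169) - 248)/104 = -406 + ((-13/8 + 845/4) - 248)*(1/104) = -406 + (1677/8 - 248)*(1/104) = -406 - 307/8*1/104 = -406 - 307/832 = -338099/832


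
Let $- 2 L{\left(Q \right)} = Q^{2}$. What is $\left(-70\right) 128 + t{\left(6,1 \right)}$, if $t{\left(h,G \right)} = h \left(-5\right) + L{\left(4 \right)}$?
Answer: $-8998$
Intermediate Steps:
$L{\left(Q \right)} = - \frac{Q^{2}}{2}$
$t{\left(h,G \right)} = -8 - 5 h$ ($t{\left(h,G \right)} = h \left(-5\right) - \frac{4^{2}}{2} = - 5 h - 8 = -8 - 5 h$)
$\left(-70\right) 128 + t{\left(6,1 \right)} = \left(-70\right) 128 - 38 = -8960 - 38 = -8998$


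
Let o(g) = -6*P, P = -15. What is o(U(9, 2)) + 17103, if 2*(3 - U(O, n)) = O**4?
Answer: 17193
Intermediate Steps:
U(O, n) = 3 - O**4/2
o(g) = 90 (o(g) = -6*(-15) = 90)
o(U(9, 2)) + 17103 = 90 + 17103 = 17193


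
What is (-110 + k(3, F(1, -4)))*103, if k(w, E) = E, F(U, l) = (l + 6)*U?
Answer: -11124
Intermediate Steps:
F(U, l) = U*(6 + l) (F(U, l) = (6 + l)*U = U*(6 + l))
(-110 + k(3, F(1, -4)))*103 = (-110 + 1*(6 - 4))*103 = (-110 + 1*2)*103 = (-110 + 2)*103 = -108*103 = -11124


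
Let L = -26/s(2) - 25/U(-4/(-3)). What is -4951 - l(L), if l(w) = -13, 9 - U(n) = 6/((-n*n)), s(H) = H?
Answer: -4938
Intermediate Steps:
U(n) = 9 + 6/n**2 (U(n) = 9 - 6/((-n*n)) = 9 - 6/((-n**2)) = 9 - 6*(-1/n**2) = 9 - (-6)/n**2 = 9 + 6/n**2)
L = -1487/99 (L = -26/2 - 25/(9 + 6/(-4/(-3))**2) = -26*1/2 - 25/(9 + 6/(-4*(-1/3))**2) = -13 - 25/(9 + 6/(4/3)**2) = -13 - 25/(9 + 6*(9/16)) = -13 - 25/(9 + 27/8) = -13 - 25/99/8 = -13 - 25*8/99 = -13 - 200/99 = -1487/99 ≈ -15.020)
-4951 - l(L) = -4951 - 1*(-13) = -4951 + 13 = -4938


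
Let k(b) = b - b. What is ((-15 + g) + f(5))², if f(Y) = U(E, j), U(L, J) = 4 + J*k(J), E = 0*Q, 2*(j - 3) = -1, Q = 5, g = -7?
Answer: 324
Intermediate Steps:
j = 5/2 (j = 3 + (½)*(-1) = 3 - ½ = 5/2 ≈ 2.5000)
k(b) = 0
E = 0 (E = 0*5 = 0)
U(L, J) = 4 (U(L, J) = 4 + J*0 = 4 + 0 = 4)
f(Y) = 4
((-15 + g) + f(5))² = ((-15 - 7) + 4)² = (-22 + 4)² = (-18)² = 324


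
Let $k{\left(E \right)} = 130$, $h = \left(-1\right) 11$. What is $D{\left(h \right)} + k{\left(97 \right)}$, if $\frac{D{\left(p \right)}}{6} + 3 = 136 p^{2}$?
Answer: $98848$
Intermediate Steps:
$h = -11$
$D{\left(p \right)} = -18 + 816 p^{2}$ ($D{\left(p \right)} = -18 + 6 \cdot 136 p^{2} = -18 + 816 p^{2}$)
$D{\left(h \right)} + k{\left(97 \right)} = \left(-18 + 816 \left(-11\right)^{2}\right) + 130 = \left(-18 + 816 \cdot 121\right) + 130 = \left(-18 + 98736\right) + 130 = 98718 + 130 = 98848$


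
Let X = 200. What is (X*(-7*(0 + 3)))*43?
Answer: -180600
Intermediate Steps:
(X*(-7*(0 + 3)))*43 = (200*(-7*(0 + 3)))*43 = (200*(-7*3))*43 = (200*(-21))*43 = -4200*43 = -180600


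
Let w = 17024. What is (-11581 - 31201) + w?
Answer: -25758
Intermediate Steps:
(-11581 - 31201) + w = (-11581 - 31201) + 17024 = -42782 + 17024 = -25758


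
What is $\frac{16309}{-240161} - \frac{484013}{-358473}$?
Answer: $\frac{110394709936}{86091234153} \approx 1.2823$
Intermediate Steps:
$\frac{16309}{-240161} - \frac{484013}{-358473} = 16309 \left(- \frac{1}{240161}\right) - - \frac{484013}{358473} = - \frac{16309}{240161} + \frac{484013}{358473} = \frac{110394709936}{86091234153}$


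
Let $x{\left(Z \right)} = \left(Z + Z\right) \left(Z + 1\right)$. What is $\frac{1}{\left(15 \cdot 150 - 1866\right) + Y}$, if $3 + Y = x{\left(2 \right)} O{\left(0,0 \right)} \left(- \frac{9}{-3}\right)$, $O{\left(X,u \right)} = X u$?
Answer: $\frac{1}{381} \approx 0.0026247$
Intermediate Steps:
$x{\left(Z \right)} = 2 Z \left(1 + Z\right)$
$Y = -3$ ($Y = -3 + 2 \cdot 2 \left(1 + 2\right) 0 \cdot 0 \left(- \frac{9}{-3}\right) = -3 + 2 \cdot 2 \cdot 3 \cdot 0 \left(\left(-9\right) \left(- \frac{1}{3}\right)\right) = -3 + 12 \cdot 0 \cdot 3 = -3 + 0 \cdot 3 = -3 + 0 = -3$)
$\frac{1}{\left(15 \cdot 150 - 1866\right) + Y} = \frac{1}{\left(15 \cdot 150 - 1866\right) - 3} = \frac{1}{\left(2250 - 1866\right) - 3} = \frac{1}{384 - 3} = \frac{1}{381}$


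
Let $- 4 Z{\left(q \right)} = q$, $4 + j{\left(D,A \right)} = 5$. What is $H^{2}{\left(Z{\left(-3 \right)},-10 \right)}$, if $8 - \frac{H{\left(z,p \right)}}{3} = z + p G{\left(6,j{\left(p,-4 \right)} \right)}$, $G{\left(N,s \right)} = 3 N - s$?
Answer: $\frac{4524129}{16} \approx 2.8276 \cdot 10^{5}$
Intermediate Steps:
$j{\left(D,A \right)} = 1$ ($j{\left(D,A \right)} = -4 + 5 = 1$)
$G{\left(N,s \right)} = - s + 3 N$
$Z{\left(q \right)} = - \frac{q}{4}$
$H{\left(z,p \right)} = 24 - 51 p - 3 z$ ($H{\left(z,p \right)} = 24 - 3 \left(z + p \left(\left(-1\right) 1 + 3 \cdot 6\right)\right) = 24 - 3 \left(z + p \left(-1 + 18\right)\right) = 24 - 3 \left(z + p 17\right) = 24 - 3 \left(z + 17 p\right) = 24 - \left(3 z + 51 p\right) = 24 - 51 p - 3 z$)
$H^{2}{\left(Z{\left(-3 \right)},-10 \right)} = \left(24 - -510 - 3 \left(\left(- \frac{1}{4}\right) \left(-3\right)\right)\right)^{2} = \left(24 + 510 - \frac{9}{4}\right)^{2} = \left(\frac{2127}{4}\right)^{2} = \frac{4524129}{16}$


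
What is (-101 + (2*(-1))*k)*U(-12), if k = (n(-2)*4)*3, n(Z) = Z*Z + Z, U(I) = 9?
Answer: -1341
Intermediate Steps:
n(Z) = Z + Z² (n(Z) = Z² + Z = Z + Z²)
k = 24 (k = (-2*(1 - 2)*4)*3 = (-2*(-1)*4)*3 = (2*4)*3 = 8*3 = 24)
(-101 + (2*(-1))*k)*U(-12) = (-101 + (2*(-1))*24)*9 = (-101 - 2*24)*9 = (-101 - 48)*9 = -149*9 = -1341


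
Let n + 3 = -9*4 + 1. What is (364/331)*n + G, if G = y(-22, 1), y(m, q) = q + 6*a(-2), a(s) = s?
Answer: -17473/331 ≈ -52.789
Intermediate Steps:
n = -38 (n = -3 + (-9*4 + 1) = -3 + (-36 + 1) = -3 - 35 = -38)
y(m, q) = -12 + q (y(m, q) = q + 6*(-2) = q - 12 = -12 + q)
G = -11 (G = -12 + 1 = -11)
(364/331)*n + G = (364/331)*(-38) - 11 = -13832/331 - 11 = -17473/331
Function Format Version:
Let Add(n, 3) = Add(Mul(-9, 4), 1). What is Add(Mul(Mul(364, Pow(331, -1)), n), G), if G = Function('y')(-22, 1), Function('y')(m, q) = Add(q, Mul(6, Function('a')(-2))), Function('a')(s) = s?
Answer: Rational(-17473, 331) ≈ -52.789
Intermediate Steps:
n = -38 (n = Add(-3, Add(Mul(-9, 4), 1)) = Add(-3, Add(-36, 1)) = Add(-3, -35) = -38)
Function('y')(m, q) = Add(-12, q) (Function('y')(m, q) = Add(q, Mul(6, -2)) = Add(q, -12) = Add(-12, q))
G = -11 (G = Add(-12, 1) = -11)
Add(Mul(Mul(364, Pow(331, -1)), n), G) = Add(Mul(Mul(364, Pow(331, -1)), -38), -11) = Add(Mul(Mul(364, Rational(1, 331)), -38), -11) = Add(Mul(Rational(364, 331), -38), -11) = Add(Rational(-13832, 331), -11) = Rational(-17473, 331)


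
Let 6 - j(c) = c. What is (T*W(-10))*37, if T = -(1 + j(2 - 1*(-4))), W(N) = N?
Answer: 370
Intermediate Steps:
j(c) = 6 - c
T = -1 (T = -(1 + (6 - (2 - 1*(-4)))) = -(1 + (6 - (2 + 4))) = -(1 + (6 - 1*6)) = -(1 + (6 - 6)) = -(1 + 0) = -1*1 = -1)
(T*W(-10))*37 = -1*(-10)*37 = 10*37 = 370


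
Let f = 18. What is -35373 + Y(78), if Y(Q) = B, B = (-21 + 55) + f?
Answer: -35321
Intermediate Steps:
B = 52 (B = (-21 + 55) + 18 = 34 + 18 = 52)
Y(Q) = 52
-35373 + Y(78) = -35373 + 52 = -35321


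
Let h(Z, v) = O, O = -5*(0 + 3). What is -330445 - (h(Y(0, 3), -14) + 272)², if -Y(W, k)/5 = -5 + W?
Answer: -396494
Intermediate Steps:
Y(W, k) = 25 - 5*W (Y(W, k) = -5*(-5 + W) = 25 - 5*W)
O = -15 (O = -5*3 = -15)
h(Z, v) = -15
-330445 - (h(Y(0, 3), -14) + 272)² = -330445 - (-15 + 272)² = -330445 - 1*257² = -330445 - 1*66049 = -330445 - 66049 = -396494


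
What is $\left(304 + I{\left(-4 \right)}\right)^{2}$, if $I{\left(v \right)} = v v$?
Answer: $102400$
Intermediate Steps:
$I{\left(v \right)} = v^{2}$
$\left(304 + I{\left(-4 \right)}\right)^{2} = \left(304 + \left(-4\right)^{2}\right)^{2} = \left(304 + 16\right)^{2} = 320^{2} = 102400$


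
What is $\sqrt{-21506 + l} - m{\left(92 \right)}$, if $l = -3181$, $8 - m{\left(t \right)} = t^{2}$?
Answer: $8456 + 3 i \sqrt{2743} \approx 8456.0 + 157.12 i$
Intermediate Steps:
$m{\left(t \right)} = 8 - t^{2}$
$\sqrt{-21506 + l} - m{\left(92 \right)} = \sqrt{-21506 - 3181} - \left(8 - 92^{2}\right) = \sqrt{-24687} - \left(8 - 8464\right) = 3 i \sqrt{2743} - \left(8 - 8464\right) = 3 i \sqrt{2743} - -8456 = 3 i \sqrt{2743} + 8456 = 8456 + 3 i \sqrt{2743}$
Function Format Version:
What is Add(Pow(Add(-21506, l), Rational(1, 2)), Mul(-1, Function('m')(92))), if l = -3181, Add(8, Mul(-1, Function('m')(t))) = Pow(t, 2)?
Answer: Add(8456, Mul(3, I, Pow(2743, Rational(1, 2)))) ≈ Add(8456.0, Mul(157.12, I))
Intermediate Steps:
Function('m')(t) = Add(8, Mul(-1, Pow(t, 2)))
Add(Pow(Add(-21506, l), Rational(1, 2)), Mul(-1, Function('m')(92))) = Add(Pow(Add(-21506, -3181), Rational(1, 2)), Mul(-1, Add(8, Mul(-1, Pow(92, 2))))) = Add(Pow(-24687, Rational(1, 2)), Mul(-1, Add(8, Mul(-1, 8464)))) = Add(Mul(3, I, Pow(2743, Rational(1, 2))), Mul(-1, Add(8, -8464))) = Add(Mul(3, I, Pow(2743, Rational(1, 2))), Mul(-1, -8456)) = Add(Mul(3, I, Pow(2743, Rational(1, 2))), 8456) = Add(8456, Mul(3, I, Pow(2743, Rational(1, 2))))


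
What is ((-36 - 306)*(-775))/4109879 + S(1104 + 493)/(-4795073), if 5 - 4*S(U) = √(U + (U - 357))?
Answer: 5083715845205/78828679304668 + √2837/19180292 ≈ 0.064493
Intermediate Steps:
S(U) = 5/4 - √(-357 + 2*U)/4 (S(U) = 5/4 - √(U + (U - 357))/4 = 5/4 - √(U + (-357 + U))/4 = 5/4 - √(-357 + 2*U)/4)
((-36 - 306)*(-775))/4109879 + S(1104 + 493)/(-4795073) = ((-36 - 306)*(-775))/4109879 + (5/4 - √(-357 + 2*(1104 + 493))/4)/(-4795073) = -342*(-775)*(1/4109879) + (5/4 - √(-357 + 2*1597)/4)*(-1/4795073) = 265050*(1/4109879) + (5/4 - √(-357 + 3194)/4)*(-1/4795073) = 265050/4109879 + (5/4 - √2837/4)*(-1/4795073) = 265050/4109879 + (-5/19180292 + √2837/19180292) = 5083715845205/78828679304668 + √2837/19180292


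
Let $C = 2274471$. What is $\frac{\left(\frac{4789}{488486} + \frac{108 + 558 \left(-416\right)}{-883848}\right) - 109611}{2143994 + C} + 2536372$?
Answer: $\frac{100802854996238409179063}{39742930446384865} \approx 2.5364 \cdot 10^{6}$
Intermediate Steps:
$\frac{\left(\frac{4789}{488486} + \frac{108 + 558 \left(-416\right)}{-883848}\right) - 109611}{2143994 + C} + 2536372 = \frac{\left(\frac{4789}{488486} + \frac{108 + 558 \left(-416\right)}{-883848}\right) - 109611}{2143994 + 2274471} + 2536372 = \frac{\left(4789 \cdot \frac{1}{488486} + \left(108 - 232128\right) \left(- \frac{1}{883848}\right)\right) - 109611}{4418465} + 2536372 = \left(\left(\frac{4789}{488486} - - \frac{19335}{73654}\right) - 109611\right) \frac{1}{4418465} + 2536372 = \left(\left(\frac{4789}{488486} + \frac{19335}{73654}\right) - 109611\right) \frac{1}{4418465} + 2536372 = \left(\frac{2449401454}{8994736961} - 109611\right) \frac{1}{4418465} + 2536372 = \left(- \frac{985919663630717}{8994736961}\right) \frac{1}{4418465} + 2536372 = - \frac{985919663630717}{39742930446384865} + 2536372 = \frac{100802854996238409179063}{39742930446384865}$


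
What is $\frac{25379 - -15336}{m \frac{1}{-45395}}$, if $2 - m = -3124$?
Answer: $- \frac{1848257425}{3126} \approx -5.9125 \cdot 10^{5}$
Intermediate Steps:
$m = 3126$ ($m = 2 - -3124 = 2 + 3124 = 3126$)
$\frac{25379 - -15336}{m \frac{1}{-45395}} = \frac{25379 - -15336}{3126 \frac{1}{-45395}} = \frac{25379 + 15336}{3126 \left(- \frac{1}{45395}\right)} = \frac{40715}{- \frac{3126}{45395}} = 40715 \left(- \frac{45395}{3126}\right) = - \frac{1848257425}{3126}$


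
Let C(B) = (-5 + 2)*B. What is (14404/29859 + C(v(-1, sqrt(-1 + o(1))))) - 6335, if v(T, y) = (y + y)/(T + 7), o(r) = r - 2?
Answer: -189142361/29859 - I*sqrt(2) ≈ -6334.5 - 1.4142*I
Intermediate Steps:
o(r) = -2 + r
v(T, y) = 2*y/(7 + T) (v(T, y) = (2*y)/(7 + T) = 2*y/(7 + T))
C(B) = -3*B
(14404/29859 + C(v(-1, sqrt(-1 + o(1))))) - 6335 = (14404/29859 - 6*sqrt(-1 + (-2 + 1))/(7 - 1)) - 6335 = (14404*(1/29859) - 6*sqrt(-1 - 1)/6) - 6335 = (14404/29859 - 6*sqrt(-2)/6) - 6335 = (14404/29859 - 6*I*sqrt(2)/6) - 6335 = (14404/29859 - I*sqrt(2)) - 6335 = -189142361/29859 - I*sqrt(2)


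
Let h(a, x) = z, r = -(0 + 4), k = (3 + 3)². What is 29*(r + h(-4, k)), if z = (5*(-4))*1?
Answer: -696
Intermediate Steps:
k = 36 (k = 6² = 36)
r = -4 (r = -1*4 = -4)
z = -20 (z = -20*1 = -20)
h(a, x) = -20
29*(r + h(-4, k)) = 29*(-4 - 20) = 29*(-24) = -696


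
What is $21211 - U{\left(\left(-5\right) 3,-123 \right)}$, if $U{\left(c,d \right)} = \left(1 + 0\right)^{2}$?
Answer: $21210$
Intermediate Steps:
$U{\left(c,d \right)} = 1$ ($U{\left(c,d \right)} = 1^{2} = 1$)
$21211 - U{\left(\left(-5\right) 3,-123 \right)} = 21211 - 1 = 21210$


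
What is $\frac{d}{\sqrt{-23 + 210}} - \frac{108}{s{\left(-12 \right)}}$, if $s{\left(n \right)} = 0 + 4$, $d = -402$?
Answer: $-27 - \frac{402 \sqrt{187}}{187} \approx -56.397$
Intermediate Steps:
$s{\left(n \right)} = 4$
$\frac{d}{\sqrt{-23 + 210}} - \frac{108}{s{\left(-12 \right)}} = - \frac{402}{\sqrt{-23 + 210}} - \frac{108}{4} = - \frac{402}{\sqrt{187}} - 27 = - 402 \frac{\sqrt{187}}{187} - 27 = - \frac{402 \sqrt{187}}{187} - 27 = -27 - \frac{402 \sqrt{187}}{187}$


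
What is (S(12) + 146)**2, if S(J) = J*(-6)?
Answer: 5476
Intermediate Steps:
S(J) = -6*J
(S(12) + 146)**2 = (-6*12 + 146)**2 = (-72 + 146)**2 = 74**2 = 5476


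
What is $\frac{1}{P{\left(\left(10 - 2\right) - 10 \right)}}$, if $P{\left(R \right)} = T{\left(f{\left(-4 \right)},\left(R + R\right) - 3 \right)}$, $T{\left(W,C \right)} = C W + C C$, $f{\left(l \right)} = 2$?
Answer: $\frac{1}{35} \approx 0.028571$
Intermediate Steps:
$T{\left(W,C \right)} = C^{2} + C W$ ($T{\left(W,C \right)} = C W + C^{2} = C^{2} + C W$)
$P{\left(R \right)} = \left(-1 + 2 R\right) \left(-3 + 2 R\right)$ ($P{\left(R \right)} = \left(\left(R + R\right) - 3\right) \left(\left(\left(R + R\right) - 3\right) + 2\right) = \left(2 R - 3\right) \left(\left(2 R - 3\right) + 2\right) = \left(-3 + 2 R\right) \left(\left(-3 + 2 R\right) + 2\right) = \left(-3 + 2 R\right) \left(-1 + 2 R\right) = \left(-1 + 2 R\right) \left(-3 + 2 R\right)$)
$\frac{1}{P{\left(\left(10 - 2\right) - 10 \right)}} = \frac{1}{\left(-1 + 2 \left(\left(10 - 2\right) - 10\right)\right) \left(-3 + 2 \left(\left(10 - 2\right) - 10\right)\right)} = \frac{1}{\left(-1 + 2 \left(8 - 10\right)\right) \left(-3 + 2 \left(8 - 10\right)\right)} = \frac{1}{\left(-1 + 2 \left(-2\right)\right) \left(-3 + 2 \left(-2\right)\right)} = \frac{1}{\left(-1 - 4\right) \left(-3 - 4\right)} = \frac{1}{\left(-5\right) \left(-7\right)} = \frac{1}{35}$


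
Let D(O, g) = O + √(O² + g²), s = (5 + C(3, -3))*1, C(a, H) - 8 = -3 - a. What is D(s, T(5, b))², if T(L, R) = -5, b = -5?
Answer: (7 + √74)² ≈ 243.43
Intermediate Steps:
C(a, H) = 5 - a (C(a, H) = 8 + (-3 - a) = 5 - a)
s = 7 (s = (5 + (5 - 1*3))*1 = (5 + (5 - 3))*1 = (5 + 2)*1 = 7*1 = 7)
D(s, T(5, b))² = (7 + √(7² + (-5)²))² = (7 + √(49 + 25))² = (7 + √74)²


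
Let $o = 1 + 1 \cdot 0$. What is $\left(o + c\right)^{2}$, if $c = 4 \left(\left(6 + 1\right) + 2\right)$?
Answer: $1369$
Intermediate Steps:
$c = 36$ ($c = 4 \left(7 + 2\right) = 4 \cdot 9 = 36$)
$o = 1$ ($o = 1 + 0 = 1$)
$\left(o + c\right)^{2} = \left(1 + 36\right)^{2} = 37^{2} = 1369$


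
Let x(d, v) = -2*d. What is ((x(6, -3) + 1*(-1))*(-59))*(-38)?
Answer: -29146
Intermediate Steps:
((x(6, -3) + 1*(-1))*(-59))*(-38) = ((-2*6 + 1*(-1))*(-59))*(-38) = ((-12 - 1)*(-59))*(-38) = -13*(-59)*(-38) = 767*(-38) = -29146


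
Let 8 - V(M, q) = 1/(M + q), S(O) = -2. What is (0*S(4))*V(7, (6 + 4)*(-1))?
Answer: 0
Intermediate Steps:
V(M, q) = 8 - 1/(M + q)
(0*S(4))*V(7, (6 + 4)*(-1)) = (0*(-2))*((-1 + 8*7 + 8*((6 + 4)*(-1)))/(7 + (6 + 4)*(-1))) = 0*((-1 + 56 + 8*(10*(-1)))/(7 + 10*(-1))) = 0*((-1 + 56 + 8*(-10))/(7 - 10)) = 0*((-1 + 56 - 80)/(-3)) = 0*(-⅓*(-25)) = 0*(25/3) = 0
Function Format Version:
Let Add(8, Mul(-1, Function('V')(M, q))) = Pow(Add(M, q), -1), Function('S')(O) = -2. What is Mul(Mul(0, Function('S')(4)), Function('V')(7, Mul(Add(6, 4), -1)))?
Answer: 0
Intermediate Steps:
Function('V')(M, q) = Add(8, Mul(-1, Pow(Add(M, q), -1)))
Mul(Mul(0, Function('S')(4)), Function('V')(7, Mul(Add(6, 4), -1))) = Mul(Mul(0, -2), Mul(Pow(Add(7, Mul(Add(6, 4), -1)), -1), Add(-1, Mul(8, 7), Mul(8, Mul(Add(6, 4), -1))))) = Mul(0, Mul(Pow(Add(7, Mul(10, -1)), -1), Add(-1, 56, Mul(8, Mul(10, -1))))) = Mul(0, Mul(Pow(Add(7, -10), -1), Add(-1, 56, Mul(8, -10)))) = Mul(0, Mul(Pow(-3, -1), Add(-1, 56, -80))) = Mul(0, Mul(Rational(-1, 3), -25)) = Mul(0, Rational(25, 3)) = 0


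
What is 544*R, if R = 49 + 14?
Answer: 34272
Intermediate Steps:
R = 63
544*R = 544*63 = 34272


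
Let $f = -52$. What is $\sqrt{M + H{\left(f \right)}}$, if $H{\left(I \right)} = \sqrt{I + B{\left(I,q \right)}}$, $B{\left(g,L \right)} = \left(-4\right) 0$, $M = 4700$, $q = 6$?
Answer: $\sqrt{4700 + 2 i \sqrt{13}} \approx 68.557 + 0.0526 i$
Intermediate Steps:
$B{\left(g,L \right)} = 0$
$H{\left(I \right)} = \sqrt{I}$ ($H{\left(I \right)} = \sqrt{I + 0} = \sqrt{I}$)
$\sqrt{M + H{\left(f \right)}} = \sqrt{4700 + \sqrt{-52}} = \sqrt{4700 + 2 i \sqrt{13}}$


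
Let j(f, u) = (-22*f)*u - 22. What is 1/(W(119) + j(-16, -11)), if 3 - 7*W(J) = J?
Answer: -7/27374 ≈ -0.00025572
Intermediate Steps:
W(J) = 3/7 - J/7
j(f, u) = -22 - 22*f*u (j(f, u) = -22*f*u - 22 = -22 - 22*f*u)
1/(W(119) + j(-16, -11)) = 1/((3/7 - ⅐*119) + (-22 - 22*(-16)*(-11))) = 1/((3/7 - 17) + (-22 - 3872)) = 1/(-116/7 - 3894) = 1/(-27374/7) = -7/27374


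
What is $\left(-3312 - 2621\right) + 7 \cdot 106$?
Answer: $-5191$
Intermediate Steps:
$\left(-3312 - 2621\right) + 7 \cdot 106 = -5933 + 742 = -5191$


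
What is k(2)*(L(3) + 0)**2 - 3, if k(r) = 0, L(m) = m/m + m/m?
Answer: -3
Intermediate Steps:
L(m) = 2 (L(m) = 1 + 1 = 2)
k(2)*(L(3) + 0)**2 - 3 = 0*(2 + 0)**2 - 3 = 0*2**2 - 3 = 0*4 - 3 = 0 - 3 = -3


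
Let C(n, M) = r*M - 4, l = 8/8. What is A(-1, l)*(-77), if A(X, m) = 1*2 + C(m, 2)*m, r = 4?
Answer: -462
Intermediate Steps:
l = 1 (l = 8*(⅛) = 1)
C(n, M) = -4 + 4*M (C(n, M) = 4*M - 4 = -4 + 4*M)
A(X, m) = 2 + 4*m (A(X, m) = 1*2 + (-4 + 4*2)*m = 2 + (-4 + 8)*m = 2 + 4*m)
A(-1, l)*(-77) = (2 + 4*1)*(-77) = (2 + 4)*(-77) = 6*(-77) = -462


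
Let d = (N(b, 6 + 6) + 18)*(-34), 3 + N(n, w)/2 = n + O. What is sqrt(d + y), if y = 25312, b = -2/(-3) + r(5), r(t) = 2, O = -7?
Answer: 2*sqrt(56697)/3 ≈ 158.74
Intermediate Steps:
b = 8/3 (b = -2/(-3) + 2 = -2*(-1/3) + 2 = 2/3 + 2 = 8/3 ≈ 2.6667)
N(n, w) = -20 + 2*n (N(n, w) = -6 + 2*(n - 7) = -6 + 2*(-7 + n) = -6 + (-14 + 2*n) = -20 + 2*n)
d = -340/3 (d = ((-20 + 2*(8/3)) + 18)*(-34) = ((-20 + 16/3) + 18)*(-34) = (-44/3 + 18)*(-34) = (10/3)*(-34) = -340/3 ≈ -113.33)
sqrt(d + y) = sqrt(-340/3 + 25312) = sqrt(75596/3) = 2*sqrt(56697)/3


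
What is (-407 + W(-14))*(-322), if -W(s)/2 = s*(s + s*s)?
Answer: -1509858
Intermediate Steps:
W(s) = -2*s*(s + s**2) (W(s) = -2*s*(s + s*s) = -2*s*(s + s**2))
(-407 + W(-14))*(-322) = (-407 + 2*(-14)**2*(-1 - 1*(-14)))*(-322) = (-407 + 2*196*(-1 + 14))*(-322) = (-407 + 2*196*13)*(-322) = (-407 + 5096)*(-322) = 4689*(-322) = -1509858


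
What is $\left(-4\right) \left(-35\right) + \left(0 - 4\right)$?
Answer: $136$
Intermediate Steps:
$\left(-4\right) \left(-35\right) + \left(0 - 4\right) = 140 + \left(0 - 4\right) = 140 - 4 = 136$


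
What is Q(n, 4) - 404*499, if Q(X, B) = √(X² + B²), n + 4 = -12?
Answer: -201596 + 4*√17 ≈ -2.0158e+5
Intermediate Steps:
n = -16 (n = -4 - 12 = -16)
Q(X, B) = √(B² + X²)
Q(n, 4) - 404*499 = √(4² + (-16)²) - 404*499 = √(16 + 256) - 201596 = √272 - 201596 = 4*√17 - 201596 = -201596 + 4*√17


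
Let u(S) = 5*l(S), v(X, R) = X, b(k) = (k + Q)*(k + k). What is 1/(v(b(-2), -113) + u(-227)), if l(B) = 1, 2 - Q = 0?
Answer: 1/5 ≈ 0.20000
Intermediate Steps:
Q = 2 (Q = 2 - 1*0 = 2 + 0 = 2)
b(k) = 2*k*(2 + k) (b(k) = (k + 2)*(k + k) = (2 + k)*(2*k) = 2*k*(2 + k))
u(S) = 5 (u(S) = 5*1 = 5)
1/(v(b(-2), -113) + u(-227)) = 1/(2*(-2)*(2 - 2) + 5) = 1/(2*(-2)*0 + 5) = 1/(0 + 5) = 1/5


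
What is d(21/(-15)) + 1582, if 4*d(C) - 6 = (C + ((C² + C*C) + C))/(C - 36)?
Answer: 2961131/1870 ≈ 1583.5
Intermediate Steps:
d(C) = 3/2 + (2*C + 2*C²)/(4*(-36 + C)) (d(C) = 3/2 + ((C + ((C² + C*C) + C))/(C - 36))/4 = 3/2 + ((C + ((C² + C²) + C))/(-36 + C))/4 = 3/2 + ((C + (2*C² + C))/(-36 + C))/4 = 3/2 + ((C + (C + 2*C²))/(-36 + C))/4 = 3/2 + ((2*C + 2*C²)/(-36 + C))/4 = 3/2 + (2*C + 2*C²)/(4*(-36 + C)))
d(21/(-15)) + 1582 = (-108 + (21/(-15))² + 4*(21/(-15)))/(2*(-36 + 21/(-15))) + 1582 = (-108 + (21*(-1/15))² + 4*(21*(-1/15)))/(2*(-36 + 21*(-1/15))) + 1582 = (-108 + (-7/5)² + 4*(-7/5))/(2*(-36 - 7/5)) + 1582 = (-108 + 49/25 - 28/5)/(2*(-187/5)) + 1582 = (½)*(-5/187)*(-2791/25) + 1582 = 2791/1870 + 1582 = 2961131/1870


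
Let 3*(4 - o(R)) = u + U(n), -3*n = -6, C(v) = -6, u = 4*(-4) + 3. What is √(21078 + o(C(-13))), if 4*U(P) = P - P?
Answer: 7*√3873/3 ≈ 145.21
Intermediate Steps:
u = -13 (u = -16 + 3 = -13)
n = 2 (n = -⅓*(-6) = 2)
U(P) = 0 (U(P) = (P - P)/4 = (¼)*0 = 0)
o(R) = 25/3 (o(R) = 4 - (-13 + 0)/3 = 4 - ⅓*(-13) = 4 + 13/3 = 25/3)
√(21078 + o(C(-13))) = √(21078 + 25/3) = √(63259/3) = 7*√3873/3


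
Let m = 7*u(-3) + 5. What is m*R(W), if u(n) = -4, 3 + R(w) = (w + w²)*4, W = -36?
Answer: -115851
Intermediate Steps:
R(w) = -3 + 4*w + 4*w² (R(w) = -3 + (w + w²)*4 = -3 + (4*w + 4*w²) = -3 + 4*w + 4*w²)
m = -23 (m = 7*(-4) + 5 = -28 + 5 = -23)
m*R(W) = -23*(-3 + 4*(-36) + 4*(-36)²) = -23*(-3 - 144 + 4*1296) = -23*(-3 - 144 + 5184) = -23*5037 = -115851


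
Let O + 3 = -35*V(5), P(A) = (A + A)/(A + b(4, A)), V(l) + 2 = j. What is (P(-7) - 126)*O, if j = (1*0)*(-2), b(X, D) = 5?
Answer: -7973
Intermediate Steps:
j = 0 (j = 0*(-2) = 0)
V(l) = -2 (V(l) = -2 + 0 = -2)
P(A) = 2*A/(5 + A) (P(A) = (A + A)/(A + 5) = (2*A)/(5 + A) = 2*A/(5 + A))
O = 67 (O = -3 - 35*(-2) = -3 + 70 = 67)
(P(-7) - 126)*O = (2*(-7)/(5 - 7) - 126)*67 = (2*(-7)/(-2) - 126)*67 = (2*(-7)*(-1/2) - 126)*67 = (7 - 126)*67 = -119*67 = -7973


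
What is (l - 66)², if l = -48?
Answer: 12996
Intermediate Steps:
(l - 66)² = (-48 - 66)² = (-114)² = 12996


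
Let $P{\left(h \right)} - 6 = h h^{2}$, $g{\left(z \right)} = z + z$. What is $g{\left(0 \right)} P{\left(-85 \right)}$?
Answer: $0$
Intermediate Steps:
$g{\left(z \right)} = 2 z$
$P{\left(h \right)} = 6 + h^{3}$ ($P{\left(h \right)} = 6 + h h^{2} = 6 + h^{3}$)
$g{\left(0 \right)} P{\left(-85 \right)} = 2 \cdot 0 \left(6 + \left(-85\right)^{3}\right) = 0 \left(6 - 614125\right) = 0 \left(-614119\right) = 0$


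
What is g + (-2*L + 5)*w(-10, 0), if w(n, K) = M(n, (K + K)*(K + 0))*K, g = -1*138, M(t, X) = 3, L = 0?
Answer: -138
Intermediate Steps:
g = -138
w(n, K) = 3*K
g + (-2*L + 5)*w(-10, 0) = -138 + (-2*0 + 5)*(3*0) = -138 + (0 + 5)*0 = -138 + 5*0 = -138 + 0 = -138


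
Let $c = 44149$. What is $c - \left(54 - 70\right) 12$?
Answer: $44341$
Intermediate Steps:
$c - \left(54 - 70\right) 12 = 44149 - \left(54 - 70\right) 12 = 44149 - \left(-16\right) 12 = 44149 - -192 = 44149 + 192 = 44341$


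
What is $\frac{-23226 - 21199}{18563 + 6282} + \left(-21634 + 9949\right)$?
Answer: $- \frac{58071650}{4969} \approx -11687.0$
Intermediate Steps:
$\frac{-23226 - 21199}{18563 + 6282} + \left(-21634 + 9949\right) = - \frac{44425}{24845} - 11685 = \left(-44425\right) \frac{1}{24845} - 11685 = - \frac{8885}{4969} - 11685 = - \frac{58071650}{4969}$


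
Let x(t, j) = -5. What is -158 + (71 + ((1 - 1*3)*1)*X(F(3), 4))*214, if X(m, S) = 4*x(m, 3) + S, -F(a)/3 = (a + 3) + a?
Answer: 21884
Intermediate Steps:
F(a) = -9 - 6*a (F(a) = -3*((a + 3) + a) = -3*((3 + a) + a) = -3*(3 + 2*a) = -9 - 6*a)
X(m, S) = -20 + S (X(m, S) = 4*(-5) + S = -20 + S)
-158 + (71 + ((1 - 1*3)*1)*X(F(3), 4))*214 = -158 + (71 + ((1 - 1*3)*1)*(-20 + 4))*214 = -158 + (71 + ((1 - 3)*1)*(-16))*214 = -158 + (71 - 2*1*(-16))*214 = -158 + (71 - 2*(-16))*214 = -158 + (71 + 32)*214 = -158 + 103*214 = -158 + 22042 = 21884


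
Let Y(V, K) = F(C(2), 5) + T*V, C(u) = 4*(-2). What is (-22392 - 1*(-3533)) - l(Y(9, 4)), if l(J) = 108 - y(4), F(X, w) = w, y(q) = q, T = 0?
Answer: -18963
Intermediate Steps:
C(u) = -8
Y(V, K) = 5 (Y(V, K) = 5 + 0*V = 5 + 0 = 5)
l(J) = 104 (l(J) = 108 - 1*4 = 108 - 4 = 104)
(-22392 - 1*(-3533)) - l(Y(9, 4)) = (-22392 - 1*(-3533)) - 1*104 = (-22392 + 3533) - 104 = -18859 - 104 = -18963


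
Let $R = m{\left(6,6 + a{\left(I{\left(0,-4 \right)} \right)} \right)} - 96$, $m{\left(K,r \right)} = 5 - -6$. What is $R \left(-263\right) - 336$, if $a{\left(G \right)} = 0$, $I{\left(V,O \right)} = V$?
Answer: $22019$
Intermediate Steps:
$m{\left(K,r \right)} = 11$ ($m{\left(K,r \right)} = 5 + 6 = 11$)
$R = -85$ ($R = 11 - 96 = -85$)
$R \left(-263\right) - 336 = \left(-85\right) \left(-263\right) - 336 = 22355 - 336 = 22019$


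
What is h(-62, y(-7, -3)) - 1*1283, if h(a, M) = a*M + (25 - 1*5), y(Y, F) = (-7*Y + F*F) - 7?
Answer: -4425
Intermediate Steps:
y(Y, F) = -7 + F² - 7*Y (y(Y, F) = (-7*Y + F²) - 7 = (F² - 7*Y) - 7 = -7 + F² - 7*Y)
h(a, M) = 20 + M*a (h(a, M) = M*a + (25 - 5) = M*a + 20 = 20 + M*a)
h(-62, y(-7, -3)) - 1*1283 = (20 + (-7 + (-3)² - 7*(-7))*(-62)) - 1*1283 = (20 + (-7 + 9 + 49)*(-62)) - 1283 = (20 + 51*(-62)) - 1283 = (20 - 3162) - 1283 = -3142 - 1283 = -4425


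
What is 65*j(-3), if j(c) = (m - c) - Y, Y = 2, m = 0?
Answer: 65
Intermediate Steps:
j(c) = -2 - c (j(c) = (0 - c) - 1*2 = -c - 2 = -2 - c)
65*j(-3) = 65*(-2 - 1*(-3)) = 65*(-2 + 3) = 65*1 = 65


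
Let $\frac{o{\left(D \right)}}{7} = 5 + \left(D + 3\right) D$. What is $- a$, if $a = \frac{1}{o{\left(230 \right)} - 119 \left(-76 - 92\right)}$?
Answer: $- \frac{1}{395157} \approx -2.5306 \cdot 10^{-6}$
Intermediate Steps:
$o{\left(D \right)} = 35 + 7 D \left(3 + D\right)$ ($o{\left(D \right)} = 7 \left(5 + \left(D + 3\right) D\right) = 7 \left(5 + \left(3 + D\right) D\right) = 7 \left(5 + D \left(3 + D\right)\right) = 35 + 7 D \left(3 + D\right)$)
$a = \frac{1}{395157}$ ($a = \frac{1}{\left(35 + 7 \cdot 230^{2} + 21 \cdot 230\right) - 119 \left(-76 - 92\right)} = \frac{1}{\left(35 + 7 \cdot 52900 + 4830\right) - -19992} = \frac{1}{\left(35 + 370300 + 4830\right) + 19992} = \frac{1}{375165 + 19992} = \frac{1}{395157} \approx 2.5306 \cdot 10^{-6}$)
$- a = \left(-1\right) \frac{1}{395157} = - \frac{1}{395157}$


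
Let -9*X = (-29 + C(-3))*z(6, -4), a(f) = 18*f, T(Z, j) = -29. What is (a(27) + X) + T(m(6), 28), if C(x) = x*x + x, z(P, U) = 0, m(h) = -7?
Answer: 457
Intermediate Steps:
C(x) = x + x² (C(x) = x² + x = x + x²)
X = 0 (X = -(-29 - 3*(1 - 3))*0/9 = -(-29 - 3*(-2))*0/9 = -(-29 + 6)*0/9 = -(-23)*0/9 = -⅑*0 = 0)
(a(27) + X) + T(m(6), 28) = (18*27 + 0) - 29 = (486 + 0) - 29 = 486 - 29 = 457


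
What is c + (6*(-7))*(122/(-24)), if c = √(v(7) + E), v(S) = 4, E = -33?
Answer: 427/2 + I*√29 ≈ 213.5 + 5.3852*I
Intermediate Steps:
c = I*√29 (c = √(4 - 33) = √(-29) = I*√29 ≈ 5.3852*I)
c + (6*(-7))*(122/(-24)) = I*√29 + (6*(-7))*(122/(-24)) = I*√29 - 5124*(-1)/24 = I*√29 - 42*(-61/12) = I*√29 + 427/2 = 427/2 + I*√29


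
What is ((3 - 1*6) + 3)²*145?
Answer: 0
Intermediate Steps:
((3 - 1*6) + 3)²*145 = ((3 - 6) + 3)²*145 = (-3 + 3)²*145 = 0²*145 = 0*145 = 0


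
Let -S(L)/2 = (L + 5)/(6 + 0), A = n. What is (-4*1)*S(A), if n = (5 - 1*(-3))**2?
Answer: 92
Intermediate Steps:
n = 64 (n = (5 + 3)**2 = 8**2 = 64)
A = 64
S(L) = -5/3 - L/3 (S(L) = -2*(L + 5)/(6 + 0) = -2*(5 + L)/6 = -2*(5/6 + L/6) = -5/3 - L/3)
(-4*1)*S(A) = (-4*1)*(-5/3 - 1/3*64) = -4*(-5/3 - 64/3) = -4*(-23) = 92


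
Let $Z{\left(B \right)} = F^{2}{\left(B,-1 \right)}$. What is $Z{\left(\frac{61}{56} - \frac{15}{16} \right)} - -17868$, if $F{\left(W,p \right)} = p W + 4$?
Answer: $\frac{224321953}{12544} \approx 17883.0$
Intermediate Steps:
$F{\left(W,p \right)} = 4 + W p$ ($F{\left(W,p \right)} = W p + 4 = 4 + W p$)
$Z{\left(B \right)} = \left(4 - B\right)^{2}$ ($Z{\left(B \right)} = \left(4 + B \left(-1\right)\right)^{2} = \left(4 - B\right)^{2}$)
$Z{\left(\frac{61}{56} - \frac{15}{16} \right)} - -17868 = \left(4 - \left(\frac{61}{56} - \frac{15}{16}\right)\right)^{2} - -17868 = \left(4 - \left(61 \cdot \frac{1}{56} - \frac{15}{16}\right)\right)^{2} + 17868 = \left(4 - \left(\frac{61}{56} - \frac{15}{16}\right)\right)^{2} + 17868 = \left(4 - \frac{17}{112}\right)^{2} + 17868 = \left(\frac{431}{112}\right)^{2} + 17868 = \frac{185761}{12544} + 17868 = \frac{224321953}{12544}$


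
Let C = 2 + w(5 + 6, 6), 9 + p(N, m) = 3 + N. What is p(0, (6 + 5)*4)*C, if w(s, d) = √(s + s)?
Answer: -12 - 6*√22 ≈ -40.143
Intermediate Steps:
w(s, d) = √2*√s (w(s, d) = √(2*s) = √2*√s)
p(N, m) = -6 + N (p(N, m) = -9 + (3 + N) = -6 + N)
C = 2 + √22 (C = 2 + √2*√(5 + 6) = 2 + √2*√11 = 2 + √22 ≈ 6.6904)
p(0, (6 + 5)*4)*C = (-6 + 0)*(2 + √22) = -6*(2 + √22) = -12 - 6*√22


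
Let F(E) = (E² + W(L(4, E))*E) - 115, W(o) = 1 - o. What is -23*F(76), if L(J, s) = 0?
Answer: -131951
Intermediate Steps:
F(E) = -115 + E + E² (F(E) = (E² + (1 - 1*0)*E) - 115 = (E² + (1 + 0)*E) - 115 = (E² + 1*E) - 115 = (E² + E) - 115 = (E + E²) - 115 = -115 + E + E²)
-23*F(76) = -23*(-115 + 76 + 76²) = -23*(-115 + 76 + 5776) = -23*5737 = -131951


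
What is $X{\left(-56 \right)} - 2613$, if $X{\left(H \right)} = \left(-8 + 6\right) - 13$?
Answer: $-2628$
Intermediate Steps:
$X{\left(H \right)} = -15$ ($X{\left(H \right)} = -2 - 13 = -15$)
$X{\left(-56 \right)} - 2613 = -15 - 2613 = -2628$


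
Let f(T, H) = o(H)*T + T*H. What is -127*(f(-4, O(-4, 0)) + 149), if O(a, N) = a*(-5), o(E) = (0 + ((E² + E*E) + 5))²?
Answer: 329187937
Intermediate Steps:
o(E) = (5 + 2*E²)² (o(E) = (0 + ((E² + E²) + 5))² = (0 + (2*E² + 5))² = (0 + (5 + 2*E²))² = (5 + 2*E²)²)
O(a, N) = -5*a
f(T, H) = H*T + T*(5 + 2*H²)² (f(T, H) = (5 + 2*H²)²*T + T*H = T*(5 + 2*H²)² + H*T = H*T + T*(5 + 2*H²)²)
-127*(f(-4, O(-4, 0)) + 149) = -127*(-4*(-5*(-4) + (5 + 2*(-5*(-4))²)²) + 149) = -127*(-4*(20 + (5 + 2*20²)²) + 149) = -127*(-4*(20 + (5 + 2*400)²) + 149) = -127*(-4*(20 + (5 + 800)²) + 149) = -127*(-4*(20 + 805²) + 149) = -127*(-4*(20 + 648025) + 149) = -127*(-4*648045 + 149) = -127*(-2592180 + 149) = -127*(-2592031) = 329187937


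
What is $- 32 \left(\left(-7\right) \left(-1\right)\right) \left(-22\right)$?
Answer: $4928$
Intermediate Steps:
$- 32 \left(\left(-7\right) \left(-1\right)\right) \left(-22\right) = \left(-32\right) 7 \left(-22\right) = \left(-224\right) \left(-22\right) = 4928$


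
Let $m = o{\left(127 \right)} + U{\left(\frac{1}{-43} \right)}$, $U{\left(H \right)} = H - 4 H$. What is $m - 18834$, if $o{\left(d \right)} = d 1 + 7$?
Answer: $- \frac{804097}{43} \approx -18700.0$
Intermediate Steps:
$o{\left(d \right)} = 7 + d$ ($o{\left(d \right)} = d + 7 = 7 + d$)
$U{\left(H \right)} = - 3 H$
$m = \frac{5765}{43}$ ($m = \left(7 + 127\right) - \frac{3}{-43} = 134 - - \frac{3}{43} = 134 + \frac{3}{43} = \frac{5765}{43} \approx 134.07$)
$m - 18834 = \frac{5765}{43} - 18834 = - \frac{804097}{43}$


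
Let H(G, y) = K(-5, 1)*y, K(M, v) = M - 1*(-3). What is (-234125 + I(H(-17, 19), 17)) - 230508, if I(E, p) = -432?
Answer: -465065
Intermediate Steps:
K(M, v) = 3 + M (K(M, v) = M + 3 = 3 + M)
H(G, y) = -2*y (H(G, y) = (3 - 5)*y = -2*y)
(-234125 + I(H(-17, 19), 17)) - 230508 = (-234125 - 432) - 230508 = -234557 - 230508 = -465065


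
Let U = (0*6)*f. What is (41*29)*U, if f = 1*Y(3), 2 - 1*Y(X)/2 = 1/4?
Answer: 0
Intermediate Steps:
Y(X) = 7/2 (Y(X) = 4 - 2/4 = 4 - 2*¼ = 4 - ½ = 7/2)
f = 7/2 (f = 1*(7/2) = 7/2 ≈ 3.5000)
U = 0 (U = (0*6)*(7/2) = 0*(7/2) = 0)
(41*29)*U = (41*29)*0 = 1189*0 = 0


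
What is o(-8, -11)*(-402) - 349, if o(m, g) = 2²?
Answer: -1957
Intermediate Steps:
o(m, g) = 4
o(-8, -11)*(-402) - 349 = 4*(-402) - 349 = -1608 - 349 = -1957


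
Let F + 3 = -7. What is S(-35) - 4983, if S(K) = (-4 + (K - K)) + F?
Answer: -4997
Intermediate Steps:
F = -10 (F = -3 - 7 = -10)
S(K) = -14 (S(K) = (-4 + (K - K)) - 10 = (-4 + 0) - 10 = -4 - 10 = -14)
S(-35) - 4983 = -14 - 4983 = -4997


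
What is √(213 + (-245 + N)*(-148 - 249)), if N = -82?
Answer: 12*√903 ≈ 360.60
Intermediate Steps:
√(213 + (-245 + N)*(-148 - 249)) = √(213 + (-245 - 82)*(-148 - 249)) = √(213 - 327*(-397)) = √(213 + 129819) = √130032 = 12*√903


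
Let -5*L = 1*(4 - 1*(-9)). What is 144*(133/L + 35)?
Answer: -30240/13 ≈ -2326.2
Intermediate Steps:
L = -13/5 (L = -(4 - 1*(-9))/5 = -(4 + 9)/5 = -13/5 ≈ -2.6000)
144*(133/L + 35) = 144*(133/(-13/5) + 35) = 144*(133*(-5/13) + 35) = 144*(-665/13 + 35) = 144*(-210/13) = -30240/13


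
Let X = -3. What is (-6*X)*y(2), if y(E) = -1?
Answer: -18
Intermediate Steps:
(-6*X)*y(2) = -6*(-3)*(-1) = 18*(-1) = -18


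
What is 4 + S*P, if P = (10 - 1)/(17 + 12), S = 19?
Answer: 287/29 ≈ 9.8965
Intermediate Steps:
P = 9/29 ≈ 0.31034
4 + S*P = 4 + 19*(9/29) = 4 + 171/29 = 287/29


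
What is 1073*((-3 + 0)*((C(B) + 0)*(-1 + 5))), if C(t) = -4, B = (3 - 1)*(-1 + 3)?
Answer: 51504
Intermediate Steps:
B = 4 (B = 2*2 = 4)
1073*((-3 + 0)*((C(B) + 0)*(-1 + 5))) = 1073*((-3 + 0)*((-4 + 0)*(-1 + 5))) = 1073*(-(-12)*4) = 1073*(-3*(-16)) = 1073*48 = 51504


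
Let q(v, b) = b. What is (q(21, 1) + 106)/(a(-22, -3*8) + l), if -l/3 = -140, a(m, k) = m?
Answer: 107/398 ≈ 0.26884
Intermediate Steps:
l = 420 (l = -3*(-140) = 420)
(q(21, 1) + 106)/(a(-22, -3*8) + l) = (1 + 106)/(-22 + 420) = 107/398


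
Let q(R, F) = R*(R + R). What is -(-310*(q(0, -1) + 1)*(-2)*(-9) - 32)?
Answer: 5612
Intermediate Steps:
q(R, F) = 2*R² (q(R, F) = R*(2*R) = 2*R²)
-(-310*(q(0, -1) + 1)*(-2)*(-9) - 32) = -(-310*(2*0² + 1)*(-2)*(-9) - 32) = -(-310*(2*0 + 1)*(-2)*(-9) - 32) = -(-310*(0 + 1)*(-2)*(-9) - 32) = -(-310*1*(-2)*(-9) - 32) = -(-(-620)*(-9) - 32) = -(-310*18 - 32) = -(-5580 - 32) = -1*(-5612) = 5612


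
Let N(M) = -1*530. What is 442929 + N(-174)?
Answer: 442399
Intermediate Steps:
N(M) = -530
442929 + N(-174) = 442929 - 530 = 442399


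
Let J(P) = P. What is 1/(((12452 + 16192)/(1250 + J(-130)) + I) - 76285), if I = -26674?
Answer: -40/4117337 ≈ -9.7150e-6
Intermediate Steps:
1/(((12452 + 16192)/(1250 + J(-130)) + I) - 76285) = 1/(((12452 + 16192)/(1250 - 130) - 26674) - 76285) = 1/((28644/1120 - 26674) - 76285) = 1/((28644*(1/1120) - 26674) - 76285) = 1/((1023/40 - 26674) - 76285) = 1/(-1065937/40 - 76285) = 1/(-4117337/40) = -40/4117337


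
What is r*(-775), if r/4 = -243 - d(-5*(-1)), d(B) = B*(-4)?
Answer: 691300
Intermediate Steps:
d(B) = -4*B
r = -892 (r = 4*(-243 - (-4)*(-5*(-1))) = 4*(-243 - (-4)*5) = 4*(-243 - 1*(-20)) = 4*(-243 + 20) = 4*(-223) = -892)
r*(-775) = -892*(-775) = 691300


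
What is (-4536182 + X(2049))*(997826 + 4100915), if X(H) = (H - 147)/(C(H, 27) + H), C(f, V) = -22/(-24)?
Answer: -568945656621993754/24599 ≈ -2.3129e+13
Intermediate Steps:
C(f, V) = 11/12 (C(f, V) = -22*(-1/24) = 11/12)
X(H) = (-147 + H)/(11/12 + H) (X(H) = (H - 147)/(11/12 + H) = (-147 + H)/(11/12 + H))
(-4536182 + X(2049))*(997826 + 4100915) = (-4536182 + 12*(-147 + 2049)/(11 + 12*2049))*(997826 + 4100915) = (-4536182 + 12*1902/(11 + 24588))*5098741 = (-4536182 + 12*1902/24599)*5098741 = (-4536182 + 12*(1/24599)*1902)*5098741 = (-4536182 + 22824/24599)*5098741 = -111585518194/24599*5098741 = -568945656621993754/24599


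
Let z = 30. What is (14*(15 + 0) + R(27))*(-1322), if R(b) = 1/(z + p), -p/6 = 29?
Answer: -19987979/72 ≈ -2.7761e+5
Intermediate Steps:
p = -174 (p = -6*29 = -174)
R(b) = -1/144 (R(b) = 1/(30 - 174) = 1/(-144) = -1/144)
(14*(15 + 0) + R(27))*(-1322) = (14*(15 + 0) - 1/144)*(-1322) = (14*15 - 1/144)*(-1322) = (210 - 1/144)*(-1322) = (30239/144)*(-1322) = -19987979/72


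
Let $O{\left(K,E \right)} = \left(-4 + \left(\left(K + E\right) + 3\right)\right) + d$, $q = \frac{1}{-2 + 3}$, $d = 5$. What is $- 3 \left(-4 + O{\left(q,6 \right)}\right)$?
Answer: $-21$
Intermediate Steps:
$q = 1$ ($q = 1^{-1} = 1$)
$O{\left(K,E \right)} = 4 + E + K$ ($O{\left(K,E \right)} = \left(-4 + \left(\left(K + E\right) + 3\right)\right) + 5 = \left(-4 + \left(\left(E + K\right) + 3\right)\right) + 5 = \left(-4 + \left(3 + E + K\right)\right) + 5 = \left(-1 + E + K\right) + 5 = 4 + E + K$)
$- 3 \left(-4 + O{\left(q,6 \right)}\right) = - 3 \left(-4 + \left(4 + 6 + 1\right)\right) = - 3 \left(-4 + 11\right) = \left(-3\right) 7 = -21$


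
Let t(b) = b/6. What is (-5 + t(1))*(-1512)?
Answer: 7308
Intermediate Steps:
t(b) = b/6 (t(b) = b*(1/6) = b/6)
(-5 + t(1))*(-1512) = (-5 + (1/6)*1)*(-1512) = (-5 + 1/6)*(-1512) = -29/6*(-1512) = 7308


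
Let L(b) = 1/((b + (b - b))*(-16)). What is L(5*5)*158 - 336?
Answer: -67279/200 ≈ -336.40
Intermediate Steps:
L(b) = -1/(16*b) (L(b) = -1/16/(b + 0) = -1/16/b = -1/(16*b))
L(5*5)*158 - 336 = -1/(16*(5*5))*158 - 336 = -1/16/25*158 - 336 = -1/16*1/25*158 - 336 = -1/400*158 - 336 = -79/200 - 336 = -67279/200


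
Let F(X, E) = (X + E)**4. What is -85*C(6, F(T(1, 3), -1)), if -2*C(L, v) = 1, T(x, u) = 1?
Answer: 85/2 ≈ 42.500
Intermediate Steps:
F(X, E) = (E + X)**4
C(L, v) = -1/2 (C(L, v) = -1/2*1 = -1/2)
-85*C(6, F(T(1, 3), -1)) = -85*(-1/2) = 85/2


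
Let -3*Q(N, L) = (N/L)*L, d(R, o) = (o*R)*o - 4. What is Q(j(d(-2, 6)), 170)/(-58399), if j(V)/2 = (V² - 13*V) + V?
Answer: 1216/15927 ≈ 0.076348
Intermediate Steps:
d(R, o) = -4 + R*o² (d(R, o) = (R*o)*o - 4 = R*o² - 4 = -4 + R*o²)
j(V) = -24*V + 2*V² (j(V) = 2*((V² - 13*V) + V) = 2*(V² - 12*V) = -24*V + 2*V²)
Q(N, L) = -N/3 (Q(N, L) = -N/L*L/3 = -N/3)
Q(j(d(-2, 6)), 170)/(-58399) = -2*(-4 - 2*6²)*(-12 + (-4 - 2*6²))/3/(-58399) = -2*(-4 - 2*36)*(-12 + (-4 - 2*36))/3*(-1/58399) = -2*(-4 - 72)*(-12 + (-4 - 72))/3*(-1/58399) = -2*(-76)*(-12 - 76)/3*(-1/58399) = -2*(-76)*(-88)/3*(-1/58399) = -⅓*13376*(-1/58399) = -13376/3*(-1/58399) = 1216/15927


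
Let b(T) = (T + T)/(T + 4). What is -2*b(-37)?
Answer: -148/33 ≈ -4.4848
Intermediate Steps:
b(T) = 2*T/(4 + T) (b(T) = (2*T)/(4 + T) = 2*T/(4 + T))
-2*b(-37) = -4*(-37)/(4 - 37) = -4*(-37)/(-33) = -4*(-37)*(-1)/33 = -2*74/33 = -148/33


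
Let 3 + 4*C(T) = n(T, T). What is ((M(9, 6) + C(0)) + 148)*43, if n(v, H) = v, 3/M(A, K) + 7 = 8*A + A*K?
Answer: 3014429/476 ≈ 6332.8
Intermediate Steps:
M(A, K) = 3/(-7 + 8*A + A*K) (M(A, K) = 3/(-7 + (8*A + A*K)) = 3/(-7 + 8*A + A*K))
C(T) = -¾ + T/4
((M(9, 6) + C(0)) + 148)*43 = ((3/(-7 + 8*9 + 9*6) + (-¾ + (¼)*0)) + 148)*43 = ((3/(-7 + 72 + 54) + (-¾ + 0)) + 148)*43 = ((3/119 - ¾) + 148)*43 = (-345/476 + 148)*43 = (70103/476)*43 = 3014429/476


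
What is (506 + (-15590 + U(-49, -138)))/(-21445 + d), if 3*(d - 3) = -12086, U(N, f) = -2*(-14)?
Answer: 11292/19103 ≈ 0.59111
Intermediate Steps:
U(N, f) = 28
d = -12077/3 (d = 3 + (⅓)*(-12086) = 3 - 12086/3 = -12077/3 ≈ -4025.7)
(506 + (-15590 + U(-49, -138)))/(-21445 + d) = (506 + (-15590 + 28))/(-21445 - 12077/3) = (506 - 15562)/(-76412/3) = -15056*(-3/76412) = 11292/19103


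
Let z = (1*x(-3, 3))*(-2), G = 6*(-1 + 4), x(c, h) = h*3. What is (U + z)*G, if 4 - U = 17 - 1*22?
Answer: -162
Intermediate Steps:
x(c, h) = 3*h
G = 18 (G = 6*3 = 18)
z = -18 (z = (1*(3*3))*(-2) = (1*9)*(-2) = 9*(-2) = -18)
U = 9 (U = 4 - (17 - 1*22) = 4 - (17 - 22) = 4 - 1*(-5) = 4 + 5 = 9)
(U + z)*G = (9 - 18)*18 = -9*18 = -162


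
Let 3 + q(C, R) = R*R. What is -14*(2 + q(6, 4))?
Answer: -210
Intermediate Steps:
q(C, R) = -3 + R² (q(C, R) = -3 + R*R = -3 + R²)
-14*(2 + q(6, 4)) = -14*(2 + (-3 + 4²)) = -14*(2 + (-3 + 16)) = -14*(2 + 13) = -14*15 = -210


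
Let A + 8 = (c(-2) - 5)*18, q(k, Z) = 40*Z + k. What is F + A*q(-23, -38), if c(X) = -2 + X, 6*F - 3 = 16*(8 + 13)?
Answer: 524733/2 ≈ 2.6237e+5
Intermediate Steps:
F = 113/2 (F = ½ + (16*(8 + 13))/6 = ½ + (16*21)/6 = ½ + (⅙)*336 = ½ + 56 = 113/2 ≈ 56.500)
q(k, Z) = k + 40*Z
A = -170 (A = -8 + ((-2 - 2) - 5)*18 = -8 + (-4 - 5)*18 = -8 - 9*18 = -8 - 162 = -170)
F + A*q(-23, -38) = 113/2 - 170*(-23 + 40*(-38)) = 113/2 - 170*(-23 - 1520) = 113/2 - 170*(-1543) = 113/2 + 262310 = 524733/2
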